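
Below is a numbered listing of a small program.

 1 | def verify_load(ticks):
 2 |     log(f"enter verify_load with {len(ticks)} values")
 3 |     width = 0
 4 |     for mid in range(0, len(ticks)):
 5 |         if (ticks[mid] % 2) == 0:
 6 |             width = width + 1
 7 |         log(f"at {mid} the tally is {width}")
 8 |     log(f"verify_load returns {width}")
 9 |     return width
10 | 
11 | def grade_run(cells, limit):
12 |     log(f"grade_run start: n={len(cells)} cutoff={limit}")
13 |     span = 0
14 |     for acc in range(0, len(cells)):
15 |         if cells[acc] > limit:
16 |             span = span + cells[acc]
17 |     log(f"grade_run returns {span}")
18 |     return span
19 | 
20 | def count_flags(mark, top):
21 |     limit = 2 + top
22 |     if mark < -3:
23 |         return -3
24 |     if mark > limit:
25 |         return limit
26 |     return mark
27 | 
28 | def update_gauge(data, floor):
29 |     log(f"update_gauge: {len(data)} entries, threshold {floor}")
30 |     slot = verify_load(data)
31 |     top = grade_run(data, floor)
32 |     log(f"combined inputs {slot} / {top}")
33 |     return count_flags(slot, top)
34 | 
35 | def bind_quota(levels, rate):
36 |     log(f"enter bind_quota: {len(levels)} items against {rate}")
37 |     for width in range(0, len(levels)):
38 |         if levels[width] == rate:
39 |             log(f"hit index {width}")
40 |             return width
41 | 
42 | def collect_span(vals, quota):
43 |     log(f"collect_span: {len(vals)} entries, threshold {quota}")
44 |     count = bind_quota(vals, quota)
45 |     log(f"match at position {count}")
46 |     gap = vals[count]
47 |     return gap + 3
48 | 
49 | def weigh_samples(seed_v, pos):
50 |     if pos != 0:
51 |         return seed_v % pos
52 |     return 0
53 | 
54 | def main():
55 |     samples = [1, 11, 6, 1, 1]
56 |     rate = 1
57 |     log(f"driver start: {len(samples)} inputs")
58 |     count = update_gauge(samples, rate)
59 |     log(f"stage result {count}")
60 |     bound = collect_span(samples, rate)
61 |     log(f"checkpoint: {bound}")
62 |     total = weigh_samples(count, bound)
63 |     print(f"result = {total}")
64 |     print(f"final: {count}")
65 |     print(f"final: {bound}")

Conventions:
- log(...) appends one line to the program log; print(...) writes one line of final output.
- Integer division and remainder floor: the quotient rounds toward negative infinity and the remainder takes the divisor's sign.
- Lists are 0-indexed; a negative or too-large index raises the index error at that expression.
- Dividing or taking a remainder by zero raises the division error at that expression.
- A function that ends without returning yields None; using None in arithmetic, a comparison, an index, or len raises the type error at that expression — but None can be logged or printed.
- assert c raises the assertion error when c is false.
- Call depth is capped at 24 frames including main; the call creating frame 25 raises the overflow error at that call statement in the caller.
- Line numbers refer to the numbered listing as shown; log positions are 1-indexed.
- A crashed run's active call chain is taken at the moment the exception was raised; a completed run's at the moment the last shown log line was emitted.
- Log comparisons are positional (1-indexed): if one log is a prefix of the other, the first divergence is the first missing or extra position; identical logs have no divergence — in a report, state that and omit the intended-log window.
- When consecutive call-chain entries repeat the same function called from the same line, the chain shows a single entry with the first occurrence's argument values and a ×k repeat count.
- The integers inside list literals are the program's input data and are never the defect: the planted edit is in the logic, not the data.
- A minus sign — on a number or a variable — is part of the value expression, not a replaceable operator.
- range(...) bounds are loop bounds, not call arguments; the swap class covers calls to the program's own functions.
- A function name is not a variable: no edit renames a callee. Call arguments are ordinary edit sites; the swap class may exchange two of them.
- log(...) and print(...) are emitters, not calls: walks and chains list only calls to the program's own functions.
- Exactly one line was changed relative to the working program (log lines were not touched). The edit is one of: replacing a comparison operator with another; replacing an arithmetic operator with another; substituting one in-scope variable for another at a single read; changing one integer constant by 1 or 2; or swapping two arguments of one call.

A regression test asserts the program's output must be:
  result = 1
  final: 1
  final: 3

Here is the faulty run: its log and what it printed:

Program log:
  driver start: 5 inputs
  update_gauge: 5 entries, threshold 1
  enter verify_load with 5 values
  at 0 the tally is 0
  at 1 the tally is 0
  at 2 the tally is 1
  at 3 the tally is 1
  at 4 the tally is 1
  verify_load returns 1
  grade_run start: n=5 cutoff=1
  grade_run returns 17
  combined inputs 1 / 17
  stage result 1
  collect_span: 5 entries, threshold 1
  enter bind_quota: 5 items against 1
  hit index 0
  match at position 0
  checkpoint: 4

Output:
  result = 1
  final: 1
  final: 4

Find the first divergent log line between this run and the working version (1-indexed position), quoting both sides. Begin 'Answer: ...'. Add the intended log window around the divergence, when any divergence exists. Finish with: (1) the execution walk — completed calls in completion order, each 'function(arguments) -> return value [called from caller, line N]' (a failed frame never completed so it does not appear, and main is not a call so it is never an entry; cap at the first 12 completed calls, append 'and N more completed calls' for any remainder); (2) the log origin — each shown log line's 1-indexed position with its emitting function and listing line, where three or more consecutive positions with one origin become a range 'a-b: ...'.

Answer: position 18 — the shown line 'checkpoint: 4' should read 'checkpoint: 3'.
Intended log window:
  16: hit index 0
  17: match at position 0
  18: checkpoint: 3
Execution walk:
  verify_load([1, 11, 6, 1, 1]) -> 1  [called from update_gauge, line 30]
  grade_run([1, 11, 6, 1, 1], 1) -> 17  [called from update_gauge, line 31]
  count_flags(1, 17) -> 1  [called from update_gauge, line 33]
  update_gauge([1, 11, 6, 1, 1], 1) -> 1  [called from main, line 58]
  bind_quota([1, 11, 6, 1, 1], 1) -> 0  [called from collect_span, line 44]
  collect_span([1, 11, 6, 1, 1], 1) -> 4  [called from main, line 60]
  weigh_samples(1, 4) -> 1  [called from main, line 62]
Log origin:
  1: emitted by main (line 57)
  2: emitted by update_gauge (line 29)
  3: emitted by verify_load (line 2)
  4-8: emitted by verify_load (line 7)
  9: emitted by verify_load (line 8)
  10: emitted by grade_run (line 12)
  11: emitted by grade_run (line 17)
  12: emitted by update_gauge (line 32)
  13: emitted by main (line 59)
  14: emitted by collect_span (line 43)
  15: emitted by bind_quota (line 36)
  16: emitted by bind_quota (line 39)
  17: emitted by collect_span (line 45)
  18: emitted by main (line 61)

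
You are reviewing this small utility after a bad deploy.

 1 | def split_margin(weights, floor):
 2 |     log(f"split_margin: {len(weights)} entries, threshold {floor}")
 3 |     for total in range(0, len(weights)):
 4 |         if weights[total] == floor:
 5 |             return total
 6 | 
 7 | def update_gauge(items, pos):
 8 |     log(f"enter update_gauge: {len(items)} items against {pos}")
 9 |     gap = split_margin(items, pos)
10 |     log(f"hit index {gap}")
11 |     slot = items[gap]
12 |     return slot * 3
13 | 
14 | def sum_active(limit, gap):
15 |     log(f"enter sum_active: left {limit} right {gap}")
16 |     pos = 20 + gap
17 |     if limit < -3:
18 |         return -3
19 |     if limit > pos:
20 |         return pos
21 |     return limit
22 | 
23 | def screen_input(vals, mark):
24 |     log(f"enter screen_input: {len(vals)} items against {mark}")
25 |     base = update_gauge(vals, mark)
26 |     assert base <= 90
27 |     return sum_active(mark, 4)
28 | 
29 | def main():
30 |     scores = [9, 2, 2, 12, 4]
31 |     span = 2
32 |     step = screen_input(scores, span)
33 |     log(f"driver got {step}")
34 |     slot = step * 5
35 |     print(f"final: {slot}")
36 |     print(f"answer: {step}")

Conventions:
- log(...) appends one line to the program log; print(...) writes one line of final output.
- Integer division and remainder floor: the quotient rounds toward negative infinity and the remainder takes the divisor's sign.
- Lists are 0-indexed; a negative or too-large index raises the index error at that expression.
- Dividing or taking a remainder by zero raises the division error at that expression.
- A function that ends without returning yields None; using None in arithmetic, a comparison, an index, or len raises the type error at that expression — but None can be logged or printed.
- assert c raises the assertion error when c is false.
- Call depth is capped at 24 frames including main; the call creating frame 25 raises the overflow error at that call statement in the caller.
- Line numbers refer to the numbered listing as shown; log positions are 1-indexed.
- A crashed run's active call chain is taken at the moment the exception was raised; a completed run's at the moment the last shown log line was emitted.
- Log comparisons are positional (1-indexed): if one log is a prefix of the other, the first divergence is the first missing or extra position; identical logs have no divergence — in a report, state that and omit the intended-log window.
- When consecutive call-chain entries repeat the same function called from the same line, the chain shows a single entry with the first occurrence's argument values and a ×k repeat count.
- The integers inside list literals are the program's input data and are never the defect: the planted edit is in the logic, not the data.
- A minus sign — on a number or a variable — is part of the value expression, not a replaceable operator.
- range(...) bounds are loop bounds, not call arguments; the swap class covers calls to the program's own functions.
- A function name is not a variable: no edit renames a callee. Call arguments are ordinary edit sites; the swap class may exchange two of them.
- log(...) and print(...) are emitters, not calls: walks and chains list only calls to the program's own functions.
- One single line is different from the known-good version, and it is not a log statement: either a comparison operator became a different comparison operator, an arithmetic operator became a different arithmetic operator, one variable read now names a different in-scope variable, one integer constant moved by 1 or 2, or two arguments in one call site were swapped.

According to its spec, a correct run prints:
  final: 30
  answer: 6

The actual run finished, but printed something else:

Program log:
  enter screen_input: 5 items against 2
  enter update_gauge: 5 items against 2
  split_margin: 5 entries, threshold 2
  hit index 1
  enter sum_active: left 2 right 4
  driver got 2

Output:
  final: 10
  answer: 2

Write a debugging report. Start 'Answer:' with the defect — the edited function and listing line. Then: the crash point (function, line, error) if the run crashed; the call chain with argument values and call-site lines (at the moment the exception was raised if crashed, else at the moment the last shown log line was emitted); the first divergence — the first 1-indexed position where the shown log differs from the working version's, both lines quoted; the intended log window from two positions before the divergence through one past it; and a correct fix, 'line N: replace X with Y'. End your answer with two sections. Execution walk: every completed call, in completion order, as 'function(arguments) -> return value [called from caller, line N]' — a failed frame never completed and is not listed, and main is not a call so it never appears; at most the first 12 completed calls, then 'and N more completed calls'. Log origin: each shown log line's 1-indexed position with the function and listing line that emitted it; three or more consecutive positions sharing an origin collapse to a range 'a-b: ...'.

Answer: the defect is in screen_input at line 27.
Key observation: Position 5 is the first bad log line: 'enter sum_active: left 2 right 4' should read 'enter sum_active: left 6 right 4'.
Call chain: main.
First divergence: position 5 — the shown line 'enter sum_active: left 2 right 4' should read 'enter sum_active: left 6 right 4'.
Intended log window:
  3: split_margin: 5 entries, threshold 2
  4: hit index 1
  5: enter sum_active: left 6 right 4
  6: driver got 6
Execution walk:
  split_margin([9, 2, 2, 12, 4], 2) -> 1  [called from update_gauge, line 9]
  update_gauge([9, 2, 2, 12, 4], 2) -> 6  [called from screen_input, line 25]
  sum_active(2, 4) -> 2  [called from screen_input, line 27]
  screen_input([9, 2, 2, 12, 4], 2) -> 2  [called from main, line 32]
Origin of each log line:
  1 — screen_input, line 24
  2 — update_gauge, line 8
  3 — split_margin, line 2
  4 — update_gauge, line 10
  5 — sum_active, line 15
  6 — main, line 33
A correct fix: line 27: replace `mark` with `base`.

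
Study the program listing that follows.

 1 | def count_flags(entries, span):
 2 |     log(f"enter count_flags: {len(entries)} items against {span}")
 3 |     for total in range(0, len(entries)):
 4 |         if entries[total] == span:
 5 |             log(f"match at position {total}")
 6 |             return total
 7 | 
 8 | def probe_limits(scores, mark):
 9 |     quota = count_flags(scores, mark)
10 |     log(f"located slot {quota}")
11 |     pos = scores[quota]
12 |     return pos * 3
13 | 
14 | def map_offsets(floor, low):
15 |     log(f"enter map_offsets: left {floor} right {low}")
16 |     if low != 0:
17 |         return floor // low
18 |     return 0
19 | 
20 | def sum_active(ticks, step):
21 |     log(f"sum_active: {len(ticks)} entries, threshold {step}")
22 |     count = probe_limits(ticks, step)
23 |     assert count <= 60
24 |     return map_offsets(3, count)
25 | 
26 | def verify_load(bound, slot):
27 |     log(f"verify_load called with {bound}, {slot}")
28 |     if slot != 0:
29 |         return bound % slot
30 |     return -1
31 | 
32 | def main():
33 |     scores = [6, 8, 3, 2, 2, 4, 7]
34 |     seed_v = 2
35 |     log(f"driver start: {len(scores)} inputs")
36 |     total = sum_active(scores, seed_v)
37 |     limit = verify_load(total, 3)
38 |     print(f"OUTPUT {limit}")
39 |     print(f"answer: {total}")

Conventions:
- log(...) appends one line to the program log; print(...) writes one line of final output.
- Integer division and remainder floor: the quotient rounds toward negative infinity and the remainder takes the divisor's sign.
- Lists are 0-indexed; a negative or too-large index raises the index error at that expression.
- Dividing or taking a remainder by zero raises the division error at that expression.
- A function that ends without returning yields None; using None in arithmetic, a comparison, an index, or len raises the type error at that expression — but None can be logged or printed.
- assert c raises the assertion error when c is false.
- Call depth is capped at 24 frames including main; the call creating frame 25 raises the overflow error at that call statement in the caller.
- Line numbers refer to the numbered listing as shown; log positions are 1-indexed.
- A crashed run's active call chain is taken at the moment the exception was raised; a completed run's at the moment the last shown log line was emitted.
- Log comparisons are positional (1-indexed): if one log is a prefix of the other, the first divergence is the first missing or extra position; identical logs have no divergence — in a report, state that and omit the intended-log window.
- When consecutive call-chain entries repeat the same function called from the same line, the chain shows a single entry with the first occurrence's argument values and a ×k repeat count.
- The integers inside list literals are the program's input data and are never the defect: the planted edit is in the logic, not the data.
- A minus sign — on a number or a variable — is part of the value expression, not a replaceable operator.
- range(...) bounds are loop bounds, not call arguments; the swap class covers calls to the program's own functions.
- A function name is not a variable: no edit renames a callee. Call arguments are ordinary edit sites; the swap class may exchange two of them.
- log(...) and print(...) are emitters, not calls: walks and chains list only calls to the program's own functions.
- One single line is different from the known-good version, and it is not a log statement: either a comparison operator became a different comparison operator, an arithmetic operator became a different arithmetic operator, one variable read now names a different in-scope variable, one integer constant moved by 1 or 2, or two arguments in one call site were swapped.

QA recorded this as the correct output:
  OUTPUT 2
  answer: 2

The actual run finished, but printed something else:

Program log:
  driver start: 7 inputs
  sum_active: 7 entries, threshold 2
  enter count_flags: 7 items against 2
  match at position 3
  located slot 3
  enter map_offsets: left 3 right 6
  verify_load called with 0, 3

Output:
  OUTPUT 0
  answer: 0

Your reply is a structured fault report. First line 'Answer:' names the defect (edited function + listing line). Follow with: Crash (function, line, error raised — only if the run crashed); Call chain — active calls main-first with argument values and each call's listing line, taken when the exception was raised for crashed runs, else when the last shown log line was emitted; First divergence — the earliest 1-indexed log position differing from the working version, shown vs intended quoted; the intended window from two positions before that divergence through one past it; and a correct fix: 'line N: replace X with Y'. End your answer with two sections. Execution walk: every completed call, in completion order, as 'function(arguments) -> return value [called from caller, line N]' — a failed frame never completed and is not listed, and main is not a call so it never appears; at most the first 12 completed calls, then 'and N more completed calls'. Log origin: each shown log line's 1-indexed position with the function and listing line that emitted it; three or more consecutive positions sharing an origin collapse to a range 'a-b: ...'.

Answer: the defect is in sum_active at line 24.
Key observation: At log position 6 the runs split — shown 'enter map_offsets: left 3 right 6', but the working version logs 'enter map_offsets: left 6 right 3'.
Call chain: main -> verify_load(0, 3) (called at line 37).
First divergence: position 6 — the shown line 'enter map_offsets: left 3 right 6' should read 'enter map_offsets: left 6 right 3'.
Intended log window:
  4: match at position 3
  5: located slot 3
  6: enter map_offsets: left 6 right 3
  7: verify_load called with 2, 3
Execution walk:
  count_flags([6, 8, 3, 2, 2, 4, 7], 2) -> 3  [called from probe_limits, line 9]
  probe_limits([6, 8, 3, 2, 2, 4, 7], 2) -> 6  [called from sum_active, line 22]
  map_offsets(3, 6) -> 0  [called from sum_active, line 24]
  sum_active([6, 8, 3, 2, 2, 4, 7], 2) -> 0  [called from main, line 36]
  verify_load(0, 3) -> 0  [called from main, line 37]
Origin of each log line:
  1 — main, line 35
  2 — sum_active, line 21
  3 — count_flags, line 2
  4 — count_flags, line 5
  5 — probe_limits, line 10
  6 — map_offsets, line 15
  7 — verify_load, line 27
A correct fix: line 24: replace `map_offsets(3, count)` with `map_offsets(count, 3)`.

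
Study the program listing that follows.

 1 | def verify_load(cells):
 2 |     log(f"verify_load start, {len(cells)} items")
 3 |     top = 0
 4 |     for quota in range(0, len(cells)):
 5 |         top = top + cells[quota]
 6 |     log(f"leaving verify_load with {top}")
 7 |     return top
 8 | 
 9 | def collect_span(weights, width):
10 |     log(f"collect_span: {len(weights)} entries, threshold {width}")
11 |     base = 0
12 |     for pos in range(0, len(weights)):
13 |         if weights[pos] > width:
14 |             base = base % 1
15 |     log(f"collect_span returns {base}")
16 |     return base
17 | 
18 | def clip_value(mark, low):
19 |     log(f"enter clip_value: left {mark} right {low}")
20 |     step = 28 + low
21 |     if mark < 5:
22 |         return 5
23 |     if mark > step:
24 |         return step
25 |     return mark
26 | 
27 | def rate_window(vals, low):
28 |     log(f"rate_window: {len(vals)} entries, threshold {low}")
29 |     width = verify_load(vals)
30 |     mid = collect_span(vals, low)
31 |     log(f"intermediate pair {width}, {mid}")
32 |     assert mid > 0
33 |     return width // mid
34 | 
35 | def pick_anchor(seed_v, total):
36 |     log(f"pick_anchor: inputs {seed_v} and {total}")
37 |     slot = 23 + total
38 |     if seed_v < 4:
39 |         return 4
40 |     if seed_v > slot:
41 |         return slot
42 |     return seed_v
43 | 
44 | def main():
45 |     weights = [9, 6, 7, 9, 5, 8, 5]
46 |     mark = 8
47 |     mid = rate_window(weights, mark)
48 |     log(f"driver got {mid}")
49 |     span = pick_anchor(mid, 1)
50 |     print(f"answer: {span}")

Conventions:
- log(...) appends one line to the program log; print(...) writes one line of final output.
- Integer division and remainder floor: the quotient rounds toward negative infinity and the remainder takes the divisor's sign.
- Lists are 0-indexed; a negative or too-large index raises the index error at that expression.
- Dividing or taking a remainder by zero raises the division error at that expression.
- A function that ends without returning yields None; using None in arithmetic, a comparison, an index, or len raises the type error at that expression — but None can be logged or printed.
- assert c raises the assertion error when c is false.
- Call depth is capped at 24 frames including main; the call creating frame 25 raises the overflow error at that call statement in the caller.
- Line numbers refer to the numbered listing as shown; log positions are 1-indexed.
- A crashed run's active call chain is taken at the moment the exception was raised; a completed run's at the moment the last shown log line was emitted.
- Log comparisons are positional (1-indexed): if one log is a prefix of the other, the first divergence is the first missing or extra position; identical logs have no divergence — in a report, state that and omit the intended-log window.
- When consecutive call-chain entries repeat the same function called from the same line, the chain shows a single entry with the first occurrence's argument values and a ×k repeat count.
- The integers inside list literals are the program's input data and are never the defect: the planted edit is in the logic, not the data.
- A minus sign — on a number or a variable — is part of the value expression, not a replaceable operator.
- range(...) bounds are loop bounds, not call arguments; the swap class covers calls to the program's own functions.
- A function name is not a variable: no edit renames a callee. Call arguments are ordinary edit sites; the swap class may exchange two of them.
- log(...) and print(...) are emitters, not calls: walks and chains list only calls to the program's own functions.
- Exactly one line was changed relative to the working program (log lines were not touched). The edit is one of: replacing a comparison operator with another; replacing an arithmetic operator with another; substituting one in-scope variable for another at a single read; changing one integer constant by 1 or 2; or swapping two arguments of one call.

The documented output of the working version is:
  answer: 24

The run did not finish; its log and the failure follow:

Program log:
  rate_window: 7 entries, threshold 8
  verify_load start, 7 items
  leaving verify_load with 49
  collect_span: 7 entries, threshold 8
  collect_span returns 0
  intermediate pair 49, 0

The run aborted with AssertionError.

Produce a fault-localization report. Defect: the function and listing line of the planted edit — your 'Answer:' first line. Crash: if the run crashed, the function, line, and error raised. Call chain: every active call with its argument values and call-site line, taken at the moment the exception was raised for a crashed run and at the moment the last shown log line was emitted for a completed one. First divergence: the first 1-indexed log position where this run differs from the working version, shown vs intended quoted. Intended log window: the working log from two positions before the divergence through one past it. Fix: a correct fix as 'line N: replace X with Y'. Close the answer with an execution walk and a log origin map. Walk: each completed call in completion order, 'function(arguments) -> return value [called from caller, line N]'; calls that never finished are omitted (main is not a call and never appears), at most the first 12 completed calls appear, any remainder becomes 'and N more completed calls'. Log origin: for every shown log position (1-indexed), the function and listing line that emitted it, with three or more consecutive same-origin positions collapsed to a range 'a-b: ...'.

Answer: the defect is in collect_span at line 14.
Core observation: The earliest visible damage is log position 5 — 'collect_span returns 0' rather than the intended 'collect_span returns 2'.
Crash: rate_window, line 32, AssertionError.
Call chain: main -> rate_window([9, 6, 7, 9, 5, 8, 5], 8) (called at line 47).
First divergence: position 5 — shown 'collect_span returns 0', intended 'collect_span returns 2'.
Intended log window:
  3: leaving verify_load with 49
  4: collect_span: 7 entries, threshold 8
  5: collect_span returns 2
  6: intermediate pair 49, 2
Execution walk:
  verify_load([9, 6, 7, 9, 5, 8, 5]) -> 49  [called from rate_window, line 29]
  collect_span([9, 6, 7, 9, 5, 8, 5], 8) -> 0  [called from rate_window, line 30]
Log line origins:
  1 — rate_window, line 28
  2 — verify_load, line 2
  3 — verify_load, line 6
  4 — collect_span, line 10
  5 — collect_span, line 15
  6 — rate_window, line 31
A correct fix: line 14: replace `%` with `+`.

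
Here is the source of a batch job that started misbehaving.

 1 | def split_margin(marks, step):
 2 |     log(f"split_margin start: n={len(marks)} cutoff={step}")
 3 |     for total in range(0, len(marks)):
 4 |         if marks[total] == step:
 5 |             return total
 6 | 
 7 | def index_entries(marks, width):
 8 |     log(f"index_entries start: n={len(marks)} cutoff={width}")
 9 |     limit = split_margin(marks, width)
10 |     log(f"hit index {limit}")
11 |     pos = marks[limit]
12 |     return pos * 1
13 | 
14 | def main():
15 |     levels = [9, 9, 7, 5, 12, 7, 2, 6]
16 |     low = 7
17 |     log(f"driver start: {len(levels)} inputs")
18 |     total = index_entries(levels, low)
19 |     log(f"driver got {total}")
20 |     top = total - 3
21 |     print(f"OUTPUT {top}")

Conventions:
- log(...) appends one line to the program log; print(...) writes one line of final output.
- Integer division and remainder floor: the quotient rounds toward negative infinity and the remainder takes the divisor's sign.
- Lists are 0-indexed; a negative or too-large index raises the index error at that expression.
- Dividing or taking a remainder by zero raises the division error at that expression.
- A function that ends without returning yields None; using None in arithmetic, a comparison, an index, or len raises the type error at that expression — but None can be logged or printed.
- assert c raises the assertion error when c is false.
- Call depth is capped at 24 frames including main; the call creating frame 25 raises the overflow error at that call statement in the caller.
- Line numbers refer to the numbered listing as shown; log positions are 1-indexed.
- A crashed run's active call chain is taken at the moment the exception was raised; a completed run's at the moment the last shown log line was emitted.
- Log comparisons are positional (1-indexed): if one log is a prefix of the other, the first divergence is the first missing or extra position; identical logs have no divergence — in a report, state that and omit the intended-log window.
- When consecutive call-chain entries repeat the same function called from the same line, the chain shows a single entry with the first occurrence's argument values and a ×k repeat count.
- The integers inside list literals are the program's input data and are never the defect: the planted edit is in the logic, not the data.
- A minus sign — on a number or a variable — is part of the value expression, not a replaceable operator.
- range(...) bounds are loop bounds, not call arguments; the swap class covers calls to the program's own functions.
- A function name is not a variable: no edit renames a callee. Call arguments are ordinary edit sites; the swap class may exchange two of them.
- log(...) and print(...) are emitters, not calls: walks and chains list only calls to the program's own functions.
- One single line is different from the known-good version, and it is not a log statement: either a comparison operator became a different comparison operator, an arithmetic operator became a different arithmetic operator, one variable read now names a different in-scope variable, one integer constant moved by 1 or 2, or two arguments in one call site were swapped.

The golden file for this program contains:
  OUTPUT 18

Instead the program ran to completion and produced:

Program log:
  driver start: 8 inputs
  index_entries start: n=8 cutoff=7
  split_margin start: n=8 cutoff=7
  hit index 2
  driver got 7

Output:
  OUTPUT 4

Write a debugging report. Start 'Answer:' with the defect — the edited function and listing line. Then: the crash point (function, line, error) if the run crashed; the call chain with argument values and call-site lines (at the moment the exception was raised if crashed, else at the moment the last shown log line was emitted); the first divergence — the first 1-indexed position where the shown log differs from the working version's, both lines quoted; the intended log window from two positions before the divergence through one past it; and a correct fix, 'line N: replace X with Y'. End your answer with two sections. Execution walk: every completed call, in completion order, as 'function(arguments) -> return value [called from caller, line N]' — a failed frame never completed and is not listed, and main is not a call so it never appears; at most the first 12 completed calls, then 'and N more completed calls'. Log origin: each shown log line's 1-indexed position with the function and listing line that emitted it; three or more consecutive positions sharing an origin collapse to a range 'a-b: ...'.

Answer: the defect is in index_entries at line 12.
Key observation: The earliest visible damage is log position 5 — 'driver got 7' rather than the intended 'driver got 21'.
Call chain: main.
First divergence: position 5 — the shown line 'driver got 7' should read 'driver got 21'.
Intended log window:
  3: split_margin start: n=8 cutoff=7
  4: hit index 2
  5: driver got 21
Execution walk:
  split_margin([9, 9, 7, 5, 12, 7, 2, 6], 7) -> 2  [called from index_entries, line 9]
  index_entries([9, 9, 7, 5, 12, 7, 2, 6], 7) -> 7  [called from main, line 18]
Log line origins:
  1: emitted by main (line 17)
  2: emitted by index_entries (line 8)
  3: emitted by split_margin (line 2)
  4: emitted by index_entries (line 10)
  5: emitted by main (line 19)
A correct fix: line 12: replace `1` with `3`.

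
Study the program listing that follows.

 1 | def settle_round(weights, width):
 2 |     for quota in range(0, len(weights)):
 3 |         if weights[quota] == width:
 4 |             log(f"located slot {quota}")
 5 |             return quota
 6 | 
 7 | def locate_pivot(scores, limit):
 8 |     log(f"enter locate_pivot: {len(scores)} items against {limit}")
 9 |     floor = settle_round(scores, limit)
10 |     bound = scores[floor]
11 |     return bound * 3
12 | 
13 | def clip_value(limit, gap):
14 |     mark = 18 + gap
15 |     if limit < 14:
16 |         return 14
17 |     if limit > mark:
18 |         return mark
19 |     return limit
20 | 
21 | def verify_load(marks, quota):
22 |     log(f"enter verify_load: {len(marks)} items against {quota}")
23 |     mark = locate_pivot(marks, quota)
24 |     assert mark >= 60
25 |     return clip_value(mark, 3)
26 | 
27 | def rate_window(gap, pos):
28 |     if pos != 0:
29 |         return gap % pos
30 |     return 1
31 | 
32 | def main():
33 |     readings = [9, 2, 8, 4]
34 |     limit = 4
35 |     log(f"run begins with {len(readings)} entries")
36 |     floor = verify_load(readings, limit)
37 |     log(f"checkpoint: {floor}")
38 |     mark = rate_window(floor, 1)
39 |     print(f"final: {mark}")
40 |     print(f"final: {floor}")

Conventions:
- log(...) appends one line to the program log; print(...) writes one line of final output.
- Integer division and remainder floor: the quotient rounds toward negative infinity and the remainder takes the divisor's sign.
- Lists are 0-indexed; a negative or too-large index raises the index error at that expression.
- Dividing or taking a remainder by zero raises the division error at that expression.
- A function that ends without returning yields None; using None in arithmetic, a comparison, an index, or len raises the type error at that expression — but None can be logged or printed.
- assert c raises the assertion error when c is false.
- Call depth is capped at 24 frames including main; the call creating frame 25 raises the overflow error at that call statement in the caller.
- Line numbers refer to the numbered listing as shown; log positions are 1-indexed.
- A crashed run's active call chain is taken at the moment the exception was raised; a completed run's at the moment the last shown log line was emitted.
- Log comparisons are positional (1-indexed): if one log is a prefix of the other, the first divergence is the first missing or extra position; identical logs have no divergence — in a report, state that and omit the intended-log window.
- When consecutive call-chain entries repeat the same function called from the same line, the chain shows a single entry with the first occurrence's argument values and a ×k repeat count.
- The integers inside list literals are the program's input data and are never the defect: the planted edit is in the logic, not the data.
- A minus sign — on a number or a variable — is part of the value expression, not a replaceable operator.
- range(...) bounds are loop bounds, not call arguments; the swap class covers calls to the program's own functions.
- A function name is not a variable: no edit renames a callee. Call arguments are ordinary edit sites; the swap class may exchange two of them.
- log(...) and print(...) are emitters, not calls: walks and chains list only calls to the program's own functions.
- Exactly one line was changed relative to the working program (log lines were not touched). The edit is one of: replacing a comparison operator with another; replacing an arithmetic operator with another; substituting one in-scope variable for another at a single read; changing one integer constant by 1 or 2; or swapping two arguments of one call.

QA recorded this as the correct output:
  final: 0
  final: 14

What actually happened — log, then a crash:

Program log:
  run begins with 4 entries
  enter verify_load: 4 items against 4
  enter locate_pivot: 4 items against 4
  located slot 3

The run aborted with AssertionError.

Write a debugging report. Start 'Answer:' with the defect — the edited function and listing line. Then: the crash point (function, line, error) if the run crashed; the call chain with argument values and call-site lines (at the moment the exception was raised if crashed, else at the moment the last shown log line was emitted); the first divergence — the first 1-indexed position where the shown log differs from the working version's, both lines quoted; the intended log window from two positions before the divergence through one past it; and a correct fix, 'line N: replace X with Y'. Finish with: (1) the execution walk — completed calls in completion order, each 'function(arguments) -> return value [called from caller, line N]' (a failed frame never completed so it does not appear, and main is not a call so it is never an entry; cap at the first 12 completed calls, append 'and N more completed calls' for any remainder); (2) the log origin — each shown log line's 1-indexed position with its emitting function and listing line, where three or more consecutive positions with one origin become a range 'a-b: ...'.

Answer: the defect is in verify_load at line 24.
Core observation: The shown log is a 4-line prefix of the intended one, whose next entry is 'checkpoint: 14'.
Crash: verify_load, line 24, AssertionError.
Call chain: main -> verify_load([9, 2, 8, 4], 4) (called at line 36).
First divergence: position 5 — the faulty run's log ends after 4 lines; the working version continues with 'checkpoint: 14'.
Intended log window:
  3: enter locate_pivot: 4 items against 4
  4: located slot 3
  5: checkpoint: 14
Execution walk:
  settle_round([9, 2, 8, 4], 4) -> 3  [called from locate_pivot, line 9]
  locate_pivot([9, 2, 8, 4], 4) -> 12  [called from verify_load, line 23]
Log origin:
  1 — main, line 35
  2 — verify_load, line 22
  3 — locate_pivot, line 8
  4 — settle_round, line 4
A correct fix: line 24: replace `>=` with `<=`.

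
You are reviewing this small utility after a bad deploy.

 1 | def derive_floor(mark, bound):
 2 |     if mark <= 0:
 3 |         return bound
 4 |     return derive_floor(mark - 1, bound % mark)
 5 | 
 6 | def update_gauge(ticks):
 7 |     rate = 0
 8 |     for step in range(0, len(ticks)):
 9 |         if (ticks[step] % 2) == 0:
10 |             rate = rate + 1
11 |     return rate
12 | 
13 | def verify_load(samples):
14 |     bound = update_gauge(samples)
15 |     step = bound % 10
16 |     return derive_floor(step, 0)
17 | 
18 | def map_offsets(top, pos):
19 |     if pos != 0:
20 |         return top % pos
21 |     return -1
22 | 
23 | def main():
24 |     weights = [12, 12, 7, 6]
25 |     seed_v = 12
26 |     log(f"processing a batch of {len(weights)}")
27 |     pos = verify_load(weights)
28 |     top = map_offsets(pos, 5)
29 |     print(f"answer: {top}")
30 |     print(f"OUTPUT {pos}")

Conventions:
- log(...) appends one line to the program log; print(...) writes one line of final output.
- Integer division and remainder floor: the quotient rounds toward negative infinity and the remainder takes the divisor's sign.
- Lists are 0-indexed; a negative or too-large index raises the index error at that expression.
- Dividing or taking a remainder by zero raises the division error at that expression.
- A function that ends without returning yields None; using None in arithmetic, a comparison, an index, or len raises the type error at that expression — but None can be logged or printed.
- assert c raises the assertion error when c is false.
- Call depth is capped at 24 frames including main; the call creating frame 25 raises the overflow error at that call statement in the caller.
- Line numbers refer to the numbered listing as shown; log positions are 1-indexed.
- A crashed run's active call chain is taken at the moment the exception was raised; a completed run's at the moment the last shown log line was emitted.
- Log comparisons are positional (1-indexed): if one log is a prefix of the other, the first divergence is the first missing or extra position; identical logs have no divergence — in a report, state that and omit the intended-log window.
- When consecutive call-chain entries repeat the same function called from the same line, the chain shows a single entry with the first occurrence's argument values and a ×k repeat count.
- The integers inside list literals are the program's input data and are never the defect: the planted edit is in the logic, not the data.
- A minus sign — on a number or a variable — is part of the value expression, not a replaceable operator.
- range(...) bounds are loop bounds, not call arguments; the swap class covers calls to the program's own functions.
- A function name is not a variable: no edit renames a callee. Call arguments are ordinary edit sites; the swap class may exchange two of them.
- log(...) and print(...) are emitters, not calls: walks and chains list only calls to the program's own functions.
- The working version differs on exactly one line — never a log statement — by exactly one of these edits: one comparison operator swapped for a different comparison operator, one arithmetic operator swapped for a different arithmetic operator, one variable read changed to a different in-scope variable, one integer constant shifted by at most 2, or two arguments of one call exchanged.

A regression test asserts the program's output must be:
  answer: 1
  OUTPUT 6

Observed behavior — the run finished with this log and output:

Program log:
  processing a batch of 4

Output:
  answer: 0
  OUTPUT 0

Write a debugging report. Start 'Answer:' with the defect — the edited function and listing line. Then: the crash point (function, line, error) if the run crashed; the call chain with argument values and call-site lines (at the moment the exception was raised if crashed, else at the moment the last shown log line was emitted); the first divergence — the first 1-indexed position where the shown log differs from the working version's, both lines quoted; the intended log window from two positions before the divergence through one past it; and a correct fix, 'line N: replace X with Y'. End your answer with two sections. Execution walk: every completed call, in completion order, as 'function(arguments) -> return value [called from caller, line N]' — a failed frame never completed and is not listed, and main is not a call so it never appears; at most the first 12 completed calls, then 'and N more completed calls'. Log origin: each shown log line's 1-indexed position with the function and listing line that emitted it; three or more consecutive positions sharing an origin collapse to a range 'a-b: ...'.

Answer: the defect is in derive_floor at line 4.
The tell: No log line changed; the fault shows up purely in the output.
Call chain: main.
First divergence: none — the logs agree in full.
Execution walk:
  update_gauge([12, 12, 7, 6]) -> 3  [called from verify_load, line 14]
  derive_floor(0, 0) -> 0  [called from derive_floor, line 4]
  derive_floor(1, 0) -> 0  [called from derive_floor, line 4]
  derive_floor(2, 0) -> 0  [called from derive_floor, line 4]
  derive_floor(3, 0) -> 0  [called from verify_load, line 16]
  verify_load([12, 12, 7, 6]) -> 0  [called from main, line 27]
  map_offsets(0, 5) -> 0  [called from main, line 28]
Log line origins:
  1: emitted by main (line 26)
A correct fix: line 4: replace `%` with `+`.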